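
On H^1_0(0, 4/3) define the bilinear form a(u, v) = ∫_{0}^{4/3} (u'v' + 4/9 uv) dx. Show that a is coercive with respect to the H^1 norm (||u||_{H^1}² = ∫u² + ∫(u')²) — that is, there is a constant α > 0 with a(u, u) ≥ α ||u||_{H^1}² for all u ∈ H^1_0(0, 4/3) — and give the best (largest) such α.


α = (64 + 81*π^2)/(9*(16 + 9*π^2))

Coercivity of a(·,·) on H^1_0(0, 4/3) means a(u, u) ≥ α ||u||_{H^1}² for every u ∈ H^1_0.
The interval has length L = 4/3, and Poincaré/coercivity depend only on L. Here a(u, u) = ∫(u')² + (4/9)·∫u².
Here 0 < c = 4/9 < 1. The condition a(u,u) ≥ α||u||_{H^1}² reads (1−α)∫(u')² ≥ (α−c)∫u². Any admissible α is ≤ 1 (rapidly oscillating u have ∫u²/∫(u')² → 0), and α = 1 would force 0 ≥ (1−c)∫u², impossible since c < 1; so 1−α > 0. By the sharp Poincaré inequality on H^1_0 of an interval of length L, ∫(u')² ≥ (π/L)²∫u² with equality for the first sine mode sin(π(x−x₀)/L) (x₀ the left endpoint), so the inequality holds for all u iff (1−α)(π/L)² ≥ α − c, i.e. α ≤ ((π/L)² + c)/((π/L)² + 1) = (1 + c(L/π)²)/(1 + (L/π)²). With (π/L)² = 9*π^2/16 and c = 4/9, the largest admissible constant is α = ((π/L)² + c)/((π/L)² + 1).
Simplifying, α = (64 + 81*π^2)/(9*(16 + 9*π^2)).


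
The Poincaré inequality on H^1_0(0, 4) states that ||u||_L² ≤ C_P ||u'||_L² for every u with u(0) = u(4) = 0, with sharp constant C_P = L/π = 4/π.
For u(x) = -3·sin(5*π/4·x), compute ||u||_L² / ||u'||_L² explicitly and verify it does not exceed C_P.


||u||_L² / ||u'||_L² = 4/(5*π) < C_P = 4/π.

u(x) = -3·sin(5*π/4·x), so u'(x) = -15*π*cos(5*π*x/4)/4.
Writing u(x) = A·sin(kπx/L) with A = -3 and k = 5, use ∫_0^L sin²(kπx/L) dx = L/2 and ∫_0^L cos²(kπx/L) dx = L/2.
u² = 9·sin²(5*π/4·x) and (u')² = 225*π^2/16·cos²(5*π/4·x), and each of sin², cos² integrates to L/2 = 2 over (0, 4).
∫_0^4 u² dx = 18, so ||u||_L² = 3*sqrt(2).
∫_0^4 (u')² dx = 225*π^2/8, so ||u'||_L² = 15*sqrt(2)*π/4.
Ratio ||u||_L² / ||u'||_L² = 4/(5*π).
Sharp Poincaré constant on H^1_0(0, 4) is C_P = L/π = 4/π, achieved by sin(π/4·x).
This is the k = 5 harmonic; the ratio L/(kπ) is strictly less than C_P = L/π, consistent with the sharp inequality ||u||_L² ≤ C_P ||u'||_L².


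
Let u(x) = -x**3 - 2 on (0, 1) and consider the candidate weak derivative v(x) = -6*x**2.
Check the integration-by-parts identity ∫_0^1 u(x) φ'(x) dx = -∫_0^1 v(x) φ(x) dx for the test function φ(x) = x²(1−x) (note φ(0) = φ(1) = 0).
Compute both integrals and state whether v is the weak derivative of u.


LHS = 1/10, RHS = 1/5. No, v is not the weak derivative of u.

u(x) = -x**3 - 2, classical derivative u'(x) = -3*x**2.
φ(x) = x²(1−x), so φ'(x) = x*(2 - 3*x).
Note φ(0) = φ(1) = 0, so the boundary term u·φ vanishes.
LHS = ∫_0^1 u(x) φ'(x) dx = ∫_0^1 (3*x^5 - 2*x^4 + 6*x^2 - 4*x) dx. Term by term:
  ∫_0^1 3*x^5 dx = 1/2;  ∫_0^1 -2*x^4 dx = -2/5;  ∫_0^1 6*x^2 dx = 2;
  ∫_0^1 -4*x dx = -2.
Sum: 1/2 − 2/5 + 2 − 2 = 1/10.
So LHS = 1/10.
∫_0^1 v(x) φ(x) dx = ∫_0^1 (6*x^5 - 6*x^4) dx. Term by term:
  ∫_0^1 6*x^5 dx = 1;  ∫_0^1 -6*x^4 dx = -6/5.
Sum: 1 − 6/5 = -1/5.
So RHS = -∫_0^1 v(x) φ(x) dx = 1/5.
LHS − RHS = -1/10 ≠ 0, so the identity fails.
(For a valid weak derivative the identity must hold for EVERY test function, in particular this one. The failure shows v is NOT the weak derivative of u.)
Correct weak derivative would be u'(x) = -3*x**2.


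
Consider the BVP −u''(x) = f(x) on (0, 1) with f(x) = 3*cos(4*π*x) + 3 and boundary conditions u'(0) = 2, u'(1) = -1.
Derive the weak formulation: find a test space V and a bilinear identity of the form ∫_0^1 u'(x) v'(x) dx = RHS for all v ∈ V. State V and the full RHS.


V = H^1(0, 1) (v unrestricted at boundary; u is determined up to an additive constant); weak form: ∫_0^1 u'v' dx = ∫_0^1 (3*cos(4*π*x) + 3) v dx − v(1) − 2·v(0) for all v ∈ V.

Multiply both sides by a test function v and integrate from 0 to 1:
  ∫_0^1 −u''(x) v(x) dx = ∫_0^1 f(x) v(x) dx.
Integrate the LHS by parts once:
  ∫_0^1 −u'' v dx = −[u'(x) v(x)]_0^1 + ∫_0^1 u'(x) v'(x) dx.
Thus ∫_0^1 u'(x) v'(x) dx = ∫_0^1 f(x) v(x) dx + [u'(x) v(x)]_0^1.
Choose V so that boundary terms are either known or forced to vanish.
u has inhomogeneous Neumann u'(0) = 2, u'(1) = -1. [u' v]_0^1 = (-1)·v(1) − (2)·v(0) = − v(1) − 2·v(0). Take V = H^1(0, 1); boundary term becomes part of RHS.
Weak formulation: find u (satisfying any essential BC) such that ∫_0^1 u'(x) v'(x) dx = ∫_0^1 f v dx − v(1) − 2·v(0) for all v ∈ V (Neumann data are natural BCs: they enter the RHS as boundary terms).
Substituting f(x) = 3*cos(4*π*x) + 3, the right-hand side is ∫_0^1 (3*cos(4*π*x) + 3) v dx − v(1) − 2·v(0).
Compatibility check (pure Neumann): taking v ≡ 1 ∈ V gives 0 = ∫_0^1 f dx + (-1) − (2), i.e. ∫_0^1 f dx must equal u'(0) − u'(1) = 3. Indeed ∫_0^1 (3*cos(4*π*x) + 3) dx = 3, so the data are compatible. The solution is then unique only up to an additive constant (fix it e.g. by requiring ∫_0^1 u dx = 0).


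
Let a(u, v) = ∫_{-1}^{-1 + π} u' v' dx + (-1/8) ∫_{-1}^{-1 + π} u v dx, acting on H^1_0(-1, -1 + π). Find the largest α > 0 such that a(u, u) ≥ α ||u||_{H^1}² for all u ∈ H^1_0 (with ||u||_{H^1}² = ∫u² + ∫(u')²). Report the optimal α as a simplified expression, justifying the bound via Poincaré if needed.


α = 7/16

Coercivity of a(·,·) on H^1_0(-1, -1 + π) means a(u, u) ≥ α ||u||_{H^1}² for every u ∈ H^1_0.
The interval has length L = π, and Poincaré/coercivity depend only on L. Here a(u, u) = ∫(u')² + (-1/8)·∫u².
Here c = -1/8 < 0 with |c| < (π/L)² = 1, so coercivity still holds. The condition a(u,u) ≥ α||u||_{H^1}² reads (1−α)∫(u')² ≥ (α−c)∫u². Any admissible α is ≤ 1 (rapidly oscillating u have ∫u²/∫(u')² → 0), and α = 1 would force 0 ≥ (1−c)∫u², impossible since c < 1; so 1−α > 0. By the sharp Poincaré inequality on H^1_0 of an interval of length L, ∫(u')² ≥ (π/L)²∫u² with equality for the first sine mode sin(π(x−x₀)/L) (x₀ the left endpoint), so the inequality holds for all u iff (1−α)(π/L)² ≥ α − c, i.e. α ≤ ((π/L)² + c)/((π/L)² + 1) = (1 + c(L/π)²)/(1 + (L/π)²). (Direct route, valid since c ≤ 0: Poincaré gives c∫u² ≥ c(L/π)²∫(u')², so a(u,u) ≥ (1 + c(L/π)²)∫(u')², while ||u||_{H^1}² ≤ (1 + (L/π)²)∫(u')²; dividing yields the same α.) With (π/L)² = 1 and c = -1/8, the largest admissible constant is α = ((π/L)² + c)/((π/L)² + 1).
Simplifying, α = 7/16.


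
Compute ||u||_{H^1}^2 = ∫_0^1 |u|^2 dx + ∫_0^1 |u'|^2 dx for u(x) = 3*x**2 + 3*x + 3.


||u||_{H^1}^2 = 723/10

The H^1 norm (squared) on an interval (0, L) is
  ||u||_{H^1}^2 = ∫_0^L u(x)^2 dx + ∫_0^L u'(x)^2 dx.
Compute u'(x) = 6*x + 3.
Then u(x)^2 = 9*x**4 + 18*x**3 + 27*x**2 + 18*x + 9 and u'(x)^2 = 36*x**2 + 36*x + 9.
Integrate each monomial from 0 to 1 using ∫_0^1 c·x^n dx = c·1^(n+1)/(n+1):
  ∫_0^1 u(x)^2 dx = ∫_0^1 (9*x^4 + 18*x^3 + 27*x^2 + 18*x + 9) dx. Term by term:
    ∫_0^1 9*x^4 dx = 9/5;  ∫_0^1 18*x^3 dx = 9/2;  ∫_0^1 27*x^2 dx = 9;
    ∫_0^1 18*x dx = 9;  ∫_0^1 9 dx = 9.
  Sum: 9/5 + 9/2 + 9 + 9 + 9 = 333/10.
  ∫_0^1 u'(x)^2 dx = ∫_0^1 (36*x^2 + 36*x + 9) dx. Term by term:
    ∫_0^1 36*x^2 dx = 12;  ∫_0^1 36*x dx = 18;  ∫_0^1 9 dx = 9.
  Sum: 12 + 18 + 9 = 39.
Adding: ||u||_{H^1}^2 = 333/10 + 39 = 723/10.


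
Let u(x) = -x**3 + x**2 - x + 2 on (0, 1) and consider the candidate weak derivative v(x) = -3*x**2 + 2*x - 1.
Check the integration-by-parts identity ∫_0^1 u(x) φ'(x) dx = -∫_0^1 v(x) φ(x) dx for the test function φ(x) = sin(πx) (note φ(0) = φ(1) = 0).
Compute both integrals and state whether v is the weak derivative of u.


LHS = -12/π^3 + 3/π, RHS = -12/π^3 + 3/π. Yes, v = u' weakly.

u(x) = -x**3 + x**2 - x + 2, classical derivative u'(x) = -3*x**2 + 2*x - 1.
φ(x) = sin(πx), so φ'(x) = π*cos(π*x).
Note φ(0) = φ(1) = 0, so the boundary term u·φ vanishes.
LHS = ∫_0^1 u(x) φ'(x) dx = ∫_0^1 (-π*x^3*cos(π*x) + π*x^2*cos(π*x) - π*x*cos(π*x) + 2*π*cos(π*x)) dx. Term by term:
  ∫_0^1 2*π*cos(π*x) dx = 0;  ∫_0^1 π*x^2*cos(π*x) dx = -2/π;  ∫_0^1 -π*x*cos(π*x) dx = 2/π;
  ∫_0^1 -π*x^3*cos(π*x) dx = -12/π^3 + 3/π.
Sum: 0 − 2/π + 2/π + -12/π^3 + 3/π = -12/π^3 + 3/π.
So LHS = -12/π^3 + 3/π.
∫_0^1 v(x) φ(x) dx = ∫_0^1 (-3*x^2*sin(π*x) + 2*x*sin(π*x) - sin(π*x)) dx. Term by term:
  ∫_0^1 -sin(π*x) dx = -2/π;  ∫_0^1 -3*x^2*sin(π*x) dx = -3/π + 12/π^3;  ∫_0^1 2*x*sin(π*x) dx = 2/π.
Sum: -2/π + -3/π + 12/π^3 + 2/π = -3/π + 12/π^3.
So RHS = -∫_0^1 v(x) φ(x) dx = -12/π^3 + 3/π.
LHS = RHS, so the identity holds for this test φ.
Moreover u is smooth here and v(x) = u'(x) = -3*x**2 + 2*x - 1 pointwise, so the identity holds for every test function. Hence v is the weak derivative of u.


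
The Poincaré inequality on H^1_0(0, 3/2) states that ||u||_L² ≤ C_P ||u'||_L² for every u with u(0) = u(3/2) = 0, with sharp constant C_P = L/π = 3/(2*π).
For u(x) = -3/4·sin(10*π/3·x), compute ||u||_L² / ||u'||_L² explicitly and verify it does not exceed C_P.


||u||_L² / ||u'||_L² = 3/(10*π) < C_P = 3/(2*π).

u(x) = -3/4·sin(10*π/3·x), so u'(x) = -5*π*cos(10*π*x/3)/2.
Writing u(x) = A·sin(kπx/L) with A = -3/4 and k = 5, use ∫_0^L sin²(kπx/L) dx = L/2 and ∫_0^L cos²(kπx/L) dx = L/2.
u² = 9/16·sin²(10*π/3·x) and (u')² = 25*π^2/4·cos²(10*π/3·x), and each of sin², cos² integrates to L/2 = 3/4 over (0, 3/2).
∫_0^3/2 u² dx = 27/64, so ||u||_L² = 3*sqrt(3)/8.
∫_0^3/2 (u')² dx = 75*π^2/16, so ||u'||_L² = 5*sqrt(3)*π/4.
Ratio ||u||_L² / ||u'||_L² = 3/(10*π).
Sharp Poincaré constant on H^1_0(0, 3/2) is C_P = L/π = 3/(2*π), achieved by sin(2*π/3·x).
This is the k = 5 harmonic; the ratio L/(kπ) is strictly less than C_P = L/π, consistent with the sharp inequality ||u||_L² ≤ C_P ||u'||_L².


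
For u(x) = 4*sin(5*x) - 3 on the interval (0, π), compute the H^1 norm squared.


||u||_{H^1(0,π)}^2 = -48/5 + 217*π

u'(x) = 20*cos(5*x).
Expand u² and (u')² and integrate term by term on (0, π), using: for integers n ≥ 1, ∫_0^π sin²(nx) dx = ∫_0^π cos²(nx) dx = π/2; for n ≠ n', ∫_0^π sin(nx)sin(n'x) dx = ∫_0^π cos(nx)cos(n'x) dx = 0; and by product-to-sum, ∫_0^π sin(nx)cos(n'x) dx = ½∫_0^π [sin((n+n')x) + sin((n−n')x)] dx, which is 0 when n+n' is even and 2n/(n²−n'²) when n+n' is odd (it need not vanish on (0, π)). For the constant mode: ∫_0^π 1 dx = π, ∫_0^π cos(nx) dx = 0, ∫_0^π sin(nx) dx = (1−(−1)^n)/n.
  u² squared terms: (-3)²·∫1 dx = 9·π = 9*π;  (4)²·∫sin(5x)² dx = 16·π/2 = 8*π.
  u² cross terms: 2·(-3)·(4)·∫1·sin(5x) dx = -24·(2/5) = -48/5.
  So ∫_0^π u² dx = 9*π + 8*π − 48/5 = -48/5 + 17*π.
  (u')² squared terms: (20)²·∫cos(5x)² dx = 400·π/2 = 200*π.
  So ∫_0^π (u')² dx = 200*π.
||u||_{H^1}^2 = (-48/5 + 17*π) + (200*π) = -48/5 + 217*π.


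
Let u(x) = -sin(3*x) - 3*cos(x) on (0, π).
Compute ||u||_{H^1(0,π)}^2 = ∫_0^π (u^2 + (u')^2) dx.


||u||_{H^1(0,π)}^2 = 14*π

u'(x) = 3*sin(x) - 3*cos(3*x).
Expand u² and (u')² and integrate term by term on (0, π), using: for integers n ≥ 1, ∫_0^π sin²(nx) dx = ∫_0^π cos²(nx) dx = π/2; for n ≠ n', ∫_0^π sin(nx)sin(n'x) dx = ∫_0^π cos(nx)cos(n'x) dx = 0; and by product-to-sum, ∫_0^π sin(nx)cos(n'x) dx = ½∫_0^π [sin((n+n')x) + sin((n−n')x)] dx, which is 0 when n+n' is even and 2n/(n²−n'²) when n+n' is odd (it need not vanish on (0, π)).
  u² squared terms: (-1)²·∫sin(3x)² dx = 1·π/2 = π/2;  (-3)²·∫cos(x)² dx = 9·π/2 = 9*π/2.
  u² cross terms: 2·(-1)·(-3)·∫sin(3x)·cos(x) dx = 6·(0) = 0.
  So ∫_0^π u² dx = π/2 + 9*π/2 + 0 = 5*π.
  (u')² squared terms: (-3)²·∫cos(3x)² dx = 9·π/2 = 9*π/2;  (3)²·∫sin(x)² dx = 9·π/2 = 9*π/2.
  (u')² cross terms: 2·(-3)·(3)·∫cos(3x)·sin(x) dx = -18·(0) = 0.
  So ∫_0^π (u')² dx = 9*π/2 + 9*π/2 + 0 = 9*π.
||u||_{H^1}^2 = (5*π) + (9*π) = 14*π.


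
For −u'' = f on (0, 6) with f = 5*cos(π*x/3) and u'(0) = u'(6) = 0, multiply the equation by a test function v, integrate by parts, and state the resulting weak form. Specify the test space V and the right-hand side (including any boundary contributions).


V = H^1(0, 6) (no boundary constraint on v; u is determined up to an additive constant); weak form: ∫_0^6 u'v' dx = ∫_0^6 (5*cos(π*x/3)) v dx for all v ∈ V.

Multiply both sides by a test function v and integrate from 0 to 6:
  ∫_0^6 −u''(x) v(x) dx = ∫_0^6 f(x) v(x) dx.
Integrate the LHS by parts once:
  ∫_0^6 −u'' v dx = −[u'(x) v(x)]_0^6 + ∫_0^6 u'(x) v'(x) dx.
Thus ∫_0^6 u'(x) v'(x) dx = ∫_0^6 f(x) v(x) dx + [u'(x) v(x)]_0^6.
Choose V so that boundary terms are either known or forced to vanish.
u has homogeneous Neumann: u'(0) = u'(6) = 0. So [u' v]_0^6 = 0·v(6) − 0·v(0) = 0 for any v; take V = H^1(0, 6).
Weak formulation: find u (satisfying any essential BC) such that ∫_0^6 u'(x) v'(x) dx = ∫_0^6 f v dx for all v ∈ V (homogeneous Neumann, so boundary terms vanish).
Substituting f(x) = 5*cos(π*x/3), the right-hand side is ∫_0^6 (5*cos(π*x/3)) v dx.
Compatibility check (pure Neumann): taking v ≡ 1 ∈ V gives 0 = ∫_0^6 f dx + (0) − (0), i.e. ∫_0^6 f dx must equal u'(0) − u'(6) = 0. Indeed ∫_0^6 (5*cos(π*x/3)) dx = 0, so the data are compatible. The solution is then unique only up to an additive constant (fix it e.g. by requiring ∫_0^6 u dx = 0).


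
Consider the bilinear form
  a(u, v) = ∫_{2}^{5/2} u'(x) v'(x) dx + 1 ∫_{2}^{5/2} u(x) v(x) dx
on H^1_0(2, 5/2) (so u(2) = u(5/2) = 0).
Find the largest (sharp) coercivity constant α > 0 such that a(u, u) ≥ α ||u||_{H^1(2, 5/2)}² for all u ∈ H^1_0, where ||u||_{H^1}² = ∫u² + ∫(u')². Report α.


α = 1

Coercivity of a(·,·) on H^1_0(2, 5/2) means a(u, u) ≥ α ||u||_{H^1}² for every u ∈ H^1_0.
The interval has length L = 1/2, and Poincaré/coercivity depend only on L. Here a(u, u) = ∫(u')² + (1)·∫u².
Here c = 1 ≥ 1, so a(u,u) = ∫(u')² + c∫u² ≥ ∫(u')² + ∫u² = ||u||_{H^1}², i.e. α = 1 works. No larger α is possible: a(u,u) ≥ α||u||_{H^1}² means (1−α)∫(u')² ≥ (α−c)∫u², and for the modes u_n = sin(nπ(x−x₀)/L) (x₀ the left endpoint) one has ∫u_n²/∫(u_n')² = (L/(nπ))² → 0, so a(u_n,u_n)/||u_n||_{H^1}² → 1. Hence the optimal constant is α = 1.
Therefore α = 1.


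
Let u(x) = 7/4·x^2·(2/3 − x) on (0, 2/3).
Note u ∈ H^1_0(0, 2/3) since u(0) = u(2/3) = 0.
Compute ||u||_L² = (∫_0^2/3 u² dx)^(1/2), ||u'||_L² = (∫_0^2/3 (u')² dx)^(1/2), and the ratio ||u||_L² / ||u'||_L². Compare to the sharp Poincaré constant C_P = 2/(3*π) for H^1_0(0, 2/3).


||u||_L² / ||u'||_L² = sqrt(14)/21 < C_P = 2/(3*π).

u(x) = 7/4·x^2·(2/3 − x), so u'(x) = 7*x*(4 - 9*x)/12.
u(x) = 7/4·x^2·(2/3 − x) vanishes at x = 0 and x = 2/3, so u ∈ H^1_0(0, 2/3). Differentiate via the product rule and integrate the resulting polynomials term by term.
  ∫_0^2/3 u² dx = ∫_0^2/3 (49*x^6/16 - 49*x^5/12 + 49*x^4/36) dx. Term by term:
    ∫_0^2/3 49*x^6/16 dx = 56/2187;  ∫_0^2/3 -49*x^5/12 dx = -392/6561;  ∫_0^2/3 49*x^4/36 dx = 392/10935.
  Sum: 56/2187 − 392/6561 + 392/10935 = 56/32805.
  ∫_0^2/3 (u')² dx = ∫_0^2/3 (441*x^4/16 - 49*x^3/2 + 49*x^2/9) dx. Term by term:
    ∫_0^2/3 441*x^4/16 dx = 98/135;  ∫_0^2/3 -49*x^3/2 dx = -98/81;  ∫_0^2/3 49*x^2/9 dx = 392/729.
  Sum: 98/135 − 98/81 + 392/729 = 196/3645.
∫_0^2/3 u² dx = 56/32805, so ||u||_L² = 2*sqrt(70)/405.
∫_0^2/3 (u')² dx = 196/3645, so ||u'||_L² = 14*sqrt(5)/135.
Ratio ||u||_L² / ||u'||_L² = sqrt(14)/21.
Sharp Poincaré constant on H^1_0(0, 2/3) is C_P = L/π = 2/(3*π), achieved by sin(3*π/2·x).
A polynomial bump cannot attain the sharp Poincaré constant (only the first sine eigenfunction does), so the ratio is strictly less than C_P, consistent with ||u||_L² ≤ C_P ||u'||_L².


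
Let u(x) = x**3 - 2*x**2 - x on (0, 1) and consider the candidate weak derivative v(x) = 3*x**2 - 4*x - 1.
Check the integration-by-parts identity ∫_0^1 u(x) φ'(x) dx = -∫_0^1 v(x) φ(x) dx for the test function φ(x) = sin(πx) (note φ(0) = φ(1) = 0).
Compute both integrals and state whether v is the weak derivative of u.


LHS = 12/π^3 + 3/π, RHS = 12/π^3 + 3/π. Yes, v = u' weakly.

u(x) = x**3 - 2*x**2 - x, classical derivative u'(x) = 3*x**2 - 4*x - 1.
φ(x) = sin(πx), so φ'(x) = π*cos(π*x).
Note φ(0) = φ(1) = 0, so the boundary term u·φ vanishes.
LHS = ∫_0^1 u(x) φ'(x) dx = ∫_0^1 (π*x^3*cos(π*x) - 2*π*x^2*cos(π*x) - π*x*cos(π*x)) dx. Term by term:
  ∫_0^1 π*x^3*cos(π*x) dx = -3/π + 12/π^3;  ∫_0^1 -π*x*cos(π*x) dx = 2/π;  ∫_0^1 -2*π*x^2*cos(π*x) dx = 4/π.
Sum: -3/π + 12/π^3 + 2/π + 4/π = 12/π^3 + 3/π.
So LHS = 12/π^3 + 3/π.
∫_0^1 v(x) φ(x) dx = ∫_0^1 (3*x^2*sin(π*x) - 4*x*sin(π*x) - sin(π*x)) dx. Term by term:
  ∫_0^1 -sin(π*x) dx = -2/π;  ∫_0^1 -4*x*sin(π*x) dx = -4/π;  ∫_0^1 3*x^2*sin(π*x) dx = -12/π^3 + 3/π.
Sum: -2/π − 4/π + -12/π^3 + 3/π = -3/π - 12/π^3.
So RHS = -∫_0^1 v(x) φ(x) dx = 12/π^3 + 3/π.
LHS = RHS, so the identity holds for this test φ.
Moreover u is smooth here and v(x) = u'(x) = 3*x**2 - 4*x - 1 pointwise, so the identity holds for every test function. Hence v is the weak derivative of u.


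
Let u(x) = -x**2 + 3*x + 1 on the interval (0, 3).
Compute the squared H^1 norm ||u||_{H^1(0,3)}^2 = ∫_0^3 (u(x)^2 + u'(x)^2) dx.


||u||_{H^1}^2 = 291/10

The H^1 norm (squared) on an interval (0, L) is
  ||u||_{H^1}^2 = ∫_0^L u(x)^2 dx + ∫_0^L u'(x)^2 dx.
Compute u'(x) = 3 - 2*x.
Then u(x)^2 = x**4 - 6*x**3 + 7*x**2 + 6*x + 1 and u'(x)^2 = 4*x**2 - 12*x + 9.
Integrate each monomial from 0 to 3 using ∫_0^3 c·x^n dx = c·3^(n+1)/(n+1):
  ∫_0^3 u(x)^2 dx = ∫_0^3 (x^4 - 6*x^3 + 7*x^2 + 6*x + 1) dx. Term by term:
    ∫_0^3 x^4 dx = 243/5;  ∫_0^3 -6*x^3 dx = -243/2;  ∫_0^3 7*x^2 dx = 63;
    ∫_0^3 6*x dx = 27;  ∫_0^3 1 dx = 3.
  Sum: 243/5 − 243/2 + 63 + 27 + 3 = 201/10.
  ∫_0^3 u'(x)^2 dx = ∫_0^3 (4*x^2 - 12*x + 9) dx. Term by term:
    ∫_0^3 4*x^2 dx = 36;  ∫_0^3 -12*x dx = -54;  ∫_0^3 9 dx = 27.
  Sum: 36 − 54 + 27 = 9.
Adding: ||u||_{H^1}^2 = 201/10 + 9 = 291/10.


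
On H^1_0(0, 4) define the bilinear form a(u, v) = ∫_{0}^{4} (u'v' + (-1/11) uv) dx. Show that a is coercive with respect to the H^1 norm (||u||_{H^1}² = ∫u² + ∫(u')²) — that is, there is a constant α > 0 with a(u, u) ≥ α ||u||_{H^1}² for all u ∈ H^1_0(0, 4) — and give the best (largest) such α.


α = (-16/11 + π^2)/(π^2 + 16)

Coercivity of a(·,·) on H^1_0(0, 4) means a(u, u) ≥ α ||u||_{H^1}² for every u ∈ H^1_0.
The interval has length L = 4, and Poincaré/coercivity depend only on L. Here a(u, u) = ∫(u')² + (-1/11)·∫u².
Here c = -1/11 < 0 with |c| < (π/L)² = π^2/16, so coercivity still holds. The condition a(u,u) ≥ α||u||_{H^1}² reads (1−α)∫(u')² ≥ (α−c)∫u². Any admissible α is ≤ 1 (rapidly oscillating u have ∫u²/∫(u')² → 0), and α = 1 would force 0 ≥ (1−c)∫u², impossible since c < 1; so 1−α > 0. By the sharp Poincaré inequality on H^1_0 of an interval of length L, ∫(u')² ≥ (π/L)²∫u² with equality for the first sine mode sin(π(x−x₀)/L) (x₀ the left endpoint), so the inequality holds for all u iff (1−α)(π/L)² ≥ α − c, i.e. α ≤ ((π/L)² + c)/((π/L)² + 1) = (1 + c(L/π)²)/(1 + (L/π)²). (Direct route, valid since c ≤ 0: Poincaré gives c∫u² ≥ c(L/π)²∫(u')², so a(u,u) ≥ (1 + c(L/π)²)∫(u')², while ||u||_{H^1}² ≤ (1 + (L/π)²)∫(u')²; dividing yields the same α.) With (π/L)² = π^2/16 and c = -1/11, the largest admissible constant is α = ((π/L)² + c)/((π/L)² + 1).
Simplifying, α = (-16/11 + π^2)/(π^2 + 16).


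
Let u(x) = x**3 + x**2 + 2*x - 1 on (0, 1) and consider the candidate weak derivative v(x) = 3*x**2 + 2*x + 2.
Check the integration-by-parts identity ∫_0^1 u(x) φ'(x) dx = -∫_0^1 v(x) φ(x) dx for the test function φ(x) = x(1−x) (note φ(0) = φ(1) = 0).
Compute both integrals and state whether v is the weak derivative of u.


LHS = -13/20, RHS = -13/20. Yes, v = u' weakly.

u(x) = x**3 + x**2 + 2*x - 1, classical derivative u'(x) = 3*x**2 + 2*x + 2.
φ(x) = x(1−x), so φ'(x) = 1 - 2*x.
Note φ(0) = φ(1) = 0, so the boundary term u·φ vanishes.
LHS = ∫_0^1 u(x) φ'(x) dx = ∫_0^1 (-2*x^4 - x^3 - 3*x^2 + 4*x - 1) dx. Term by term:
  ∫_0^1 -2*x^4 dx = -2/5;  ∫_0^1 -x^3 dx = -1/4;  ∫_0^1 -3*x^2 dx = -1;
  ∫_0^1 4*x dx = 2;  ∫_0^1 -1 dx = -1.
Sum: -2/5 − 1/4 − 1 + 2 − 1 = -13/20.
So LHS = -13/20.
∫_0^1 v(x) φ(x) dx = ∫_0^1 (-3*x^4 + x^3 + 2*x) dx. Term by term:
  ∫_0^1 -3*x^4 dx = -3/5;  ∫_0^1 x^3 dx = 1/4;  ∫_0^1 2*x dx = 1.
Sum: -3/5 + 1/4 + 1 = 13/20.
So RHS = -∫_0^1 v(x) φ(x) dx = -13/20.
LHS = RHS, so the identity holds for this test φ.
Moreover u is smooth here and v(x) = u'(x) = 3*x**2 + 2*x + 2 pointwise, so the identity holds for every test function. Hence v is the weak derivative of u.


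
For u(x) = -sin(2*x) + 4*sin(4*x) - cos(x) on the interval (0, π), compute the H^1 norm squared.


||u||_{H^1(0,π)}^2 = -16/5 + 279*π/2

u'(x) = sin(x) - 2*cos(2*x) + 16*cos(4*x).
Expand u² and (u')² and integrate term by term on (0, π), using: for integers n ≥ 1, ∫_0^π sin²(nx) dx = ∫_0^π cos²(nx) dx = π/2; for n ≠ n', ∫_0^π sin(nx)sin(n'x) dx = ∫_0^π cos(nx)cos(n'x) dx = 0; and by product-to-sum, ∫_0^π sin(nx)cos(n'x) dx = ½∫_0^π [sin((n+n')x) + sin((n−n')x)] dx, which is 0 when n+n' is even and 2n/(n²−n'²) when n+n' is odd (it need not vanish on (0, π)).
  u² squared terms: (-1)²·∫cos(x)² dx = 1·π/2 = π/2;  (-1)²·∫sin(2x)² dx = 1·π/2 = π/2;  (4)²·∫sin(4x)² dx = 16·π/2 = 8*π.
  u² cross terms: 2·(-1)·(-1)·∫cos(x)·sin(2x) dx = 2·(4/3) = 8/3;  2·(-1)·(4)·∫cos(x)·sin(4x) dx = -8·(8/15) = -64/15;  2·(-1)·(4)·∫sin(2x)·sin(4x) dx = -8·(0) = 0.
  So ∫_0^π u² dx = π/2 + π/2 + 8*π + 8/3 − 64/15 + 0 = -8/5 + 9*π.
  (u')² squared terms: (-2)²·∫cos(2x)² dx = 4·π/2 = 2*π;  (16)²·∫cos(4x)² dx = 256·π/2 = 128*π;  (1)²·∫sin(x)² dx = 1·π/2 = π/2.
  (u')² cross terms: 2·(-2)·(16)·∫cos(2x)·cos(4x) dx = -64·(0) = 0;  2·(-2)·(1)·∫cos(2x)·sin(x) dx = -4·(-2/3) = 8/3;  2·(16)·(1)·∫cos(4x)·sin(x) dx = 32·(-2/15) = -64/15.
  So ∫_0^π (u')² dx = 2*π + 128*π + π/2 + 0 + 8/3 − 64/15 = -8/5 + 261*π/2.
||u||_{H^1}^2 = (-8/5 + 9*π) + (-8/5 + 261*π/2) = -16/5 + 279*π/2.


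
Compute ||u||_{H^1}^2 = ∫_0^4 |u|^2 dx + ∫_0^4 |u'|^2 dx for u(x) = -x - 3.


||u||_{H^1}^2 = 328/3

The H^1 norm (squared) on an interval (0, L) is
  ||u||_{H^1}^2 = ∫_0^L u(x)^2 dx + ∫_0^L u'(x)^2 dx.
Compute u'(x) = -1.
Then u(x)^2 = x**2 + 6*x + 9 and u'(x)^2 = 1.
Integrate each monomial from 0 to 4 using ∫_0^4 c·x^n dx = c·4^(n+1)/(n+1):
  ∫_0^4 u(x)^2 dx = ∫_0^4 (x^2 + 6*x + 9) dx. Term by term:
    ∫_0^4 x^2 dx = 64/3;  ∫_0^4 6*x dx = 48;  ∫_0^4 9 dx = 36.
  Sum: 64/3 + 48 + 36 = 316/3.
  ∫_0^4 u'(x)^2 dx = ∫_0^4 (1) dx. Term by term:
    ∫_0^4 1 dx = 4.
Adding: ||u||_{H^1}^2 = 316/3 + 4 = 328/3.


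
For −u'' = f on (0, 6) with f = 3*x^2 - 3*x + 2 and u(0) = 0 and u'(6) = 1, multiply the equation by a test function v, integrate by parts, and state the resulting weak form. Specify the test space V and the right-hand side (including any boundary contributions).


V = {v ∈ H^1(0, 6) : v(0) = 0} (test functions vanish at x = 0 where u is specified); weak form: ∫_0^6 u'v' dx = ∫_0^6 (3*x^2 - 3*x + 2) v dx + v(6) for all v ∈ V.

Multiply both sides by a test function v and integrate from 0 to 6:
  ∫_0^6 −u''(x) v(x) dx = ∫_0^6 f(x) v(x) dx.
Integrate the LHS by parts once:
  ∫_0^6 −u'' v dx = −[u'(x) v(x)]_0^6 + ∫_0^6 u'(x) v'(x) dx.
Thus ∫_0^6 u'(x) v'(x) dx = ∫_0^6 f(x) v(x) dx + [u'(x) v(x)]_0^6.
Choose V so that boundary terms are either known or forced to vanish.
Mixed BC: u(0) = 0 (Dirichlet) and u'(6) = 1 (Neumann). Define V = {v ∈ H^1(0, 6) : v(0) = 0}. Then [u' v]_0^6 = u'(6)·v(6) − u'(0)·0 = v(6).
Weak formulation: find u (satisfying any essential BC) such that ∫_0^6 u'(x) v'(x) dx = ∫_0^6 f v dx + v(6) for all v ∈ V (Dirichlet at 0 absorbed into V; Neumann datum at x = 6 contributes the boundary term).
Substituting f(x) = 3*x^2 - 3*x + 2, the right-hand side is ∫_0^6 (3*x^2 - 3*x + 2) v dx + v(6).


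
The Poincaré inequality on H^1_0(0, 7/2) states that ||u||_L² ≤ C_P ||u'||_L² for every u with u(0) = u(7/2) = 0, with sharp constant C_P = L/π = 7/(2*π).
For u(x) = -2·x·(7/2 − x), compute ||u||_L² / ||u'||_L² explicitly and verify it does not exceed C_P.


||u||_L² / ||u'||_L² = 7*sqrt(10)/20 < C_P = 7/(2*π).

u(x) = -2·x·(7/2 − x), so u'(x) = 4*x - 7.
u(x) = -2·x·(7/2 − x) vanishes at x = 0 and x = 7/2, so u ∈ H^1_0(0, 7/2). Differentiate via the product rule and integrate the resulting polynomials term by term.
  ∫_0^7/2 u² dx = ∫_0^7/2 (4*x^4 - 28*x^3 + 49*x^2) dx. Term by term:
    ∫_0^7/2 4*x^4 dx = 16807/40;  ∫_0^7/2 -28*x^3 dx = -16807/16;  ∫_0^7/2 49*x^2 dx = 16807/24.
  Sum: 16807/40 − 16807/16 + 16807/24 = 16807/240.
  ∫_0^7/2 (u')² dx = ∫_0^7/2 (16*x^2 - 56*x + 49) dx. Term by term:
    ∫_0^7/2 16*x^2 dx = 686/3;  ∫_0^7/2 -56*x dx = -343;  ∫_0^7/2 49 dx = 343/2.
  Sum: 686/3 − 343 + 343/2 = 343/6.
∫_0^7/2 u² dx = 16807/240, so ||u||_L² = 49*sqrt(105)/60.
∫_0^7/2 (u')² dx = 343/6, so ||u'||_L² = 7*sqrt(42)/6.
Ratio ||u||_L² / ||u'||_L² = 7*sqrt(10)/20.
Sharp Poincaré constant on H^1_0(0, 7/2) is C_P = L/π = 7/(2*π), achieved by sin(2*π/7·x).
A polynomial bump cannot attain the sharp Poincaré constant (only the first sine eigenfunction does), so the ratio is strictly less than C_P, consistent with ||u||_L² ≤ C_P ||u'||_L².


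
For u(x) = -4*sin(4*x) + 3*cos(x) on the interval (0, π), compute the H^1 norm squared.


||u||_{H^1(0,π)}^2 = -128/5 + 145*π

u'(x) = -3*sin(x) - 16*cos(4*x).
Expand u² and (u')² and integrate term by term on (0, π), using: for integers n ≥ 1, ∫_0^π sin²(nx) dx = ∫_0^π cos²(nx) dx = π/2; for n ≠ n', ∫_0^π sin(nx)sin(n'x) dx = ∫_0^π cos(nx)cos(n'x) dx = 0; and by product-to-sum, ∫_0^π sin(nx)cos(n'x) dx = ½∫_0^π [sin((n+n')x) + sin((n−n')x)] dx, which is 0 when n+n' is even and 2n/(n²−n'²) when n+n' is odd (it need not vanish on (0, π)).
  u² squared terms: (-4)²·∫sin(4x)² dx = 16·π/2 = 8*π;  (3)²·∫cos(x)² dx = 9·π/2 = 9*π/2.
  u² cross terms: 2·(-4)·(3)·∫sin(4x)·cos(x) dx = -24·(8/15) = -64/5.
  So ∫_0^π u² dx = 8*π + 9*π/2 − 64/5 = -64/5 + 25*π/2.
  (u')² squared terms: (-16)²·∫cos(4x)² dx = 256·π/2 = 128*π;  (-3)²·∫sin(x)² dx = 9·π/2 = 9*π/2.
  (u')² cross terms: 2·(-16)·(-3)·∫cos(4x)·sin(x) dx = 96·(-2/15) = -64/5.
  So ∫_0^π (u')² dx = 128*π + 9*π/2 − 64/5 = -64/5 + 265*π/2.
||u||_{H^1}^2 = (-64/5 + 25*π/2) + (-64/5 + 265*π/2) = -128/5 + 145*π.


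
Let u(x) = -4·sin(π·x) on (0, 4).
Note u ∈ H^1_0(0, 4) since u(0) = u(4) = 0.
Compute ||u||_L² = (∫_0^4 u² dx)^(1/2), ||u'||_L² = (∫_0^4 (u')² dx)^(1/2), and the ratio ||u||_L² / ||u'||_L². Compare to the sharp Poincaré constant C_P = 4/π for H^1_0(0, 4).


||u||_L² / ||u'||_L² = 1/π < C_P = 4/π.

u(x) = -4·sin(π·x), so u'(x) = -4*π*cos(π*x).
Writing u(x) = A·sin(kπx/L) with A = -4 and k = 4, use ∫_0^L sin²(kπx/L) dx = L/2 and ∫_0^L cos²(kπx/L) dx = L/2.
u² = 16·sin²(π·x) and (u')² = 16*π^2·cos²(π·x), and each of sin², cos² integrates to L/2 = 2 over (0, 4).
∫_0^4 u² dx = 32, so ||u||_L² = 4*sqrt(2).
∫_0^4 (u')² dx = 32*π^2, so ||u'||_L² = 4*sqrt(2)*π.
Ratio ||u||_L² / ||u'||_L² = 1/π.
Sharp Poincaré constant on H^1_0(0, 4) is C_P = L/π = 4/π, achieved by sin(π/4·x).
This is the k = 4 harmonic; the ratio L/(kπ) is strictly less than C_P = L/π, consistent with the sharp inequality ||u||_L² ≤ C_P ||u'||_L².


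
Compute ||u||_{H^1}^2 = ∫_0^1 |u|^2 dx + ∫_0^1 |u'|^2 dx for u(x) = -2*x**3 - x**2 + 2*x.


||u||_{H^1}^2 = 704/105

The H^1 norm (squared) on an interval (0, L) is
  ||u||_{H^1}^2 = ∫_0^L u(x)^2 dx + ∫_0^L u'(x)^2 dx.
Compute u'(x) = -6*x**2 - 2*x + 2.
Then u(x)^2 = 4*x**6 + 4*x**5 - 7*x**4 - 4*x**3 + 4*x**2 and u'(x)^2 = 36*x**4 + 24*x**3 - 20*x**2 - 8*x + 4.
Integrate each monomial from 0 to 1 using ∫_0^1 c·x^n dx = c·1^(n+1)/(n+1):
  ∫_0^1 u(x)^2 dx = ∫_0^1 (4*x^6 + 4*x^5 - 7*x^4 - 4*x^3 + 4*x^2) dx. Term by term:
    ∫_0^1 4*x^6 dx = 4/7;  ∫_0^1 4*x^5 dx = 2/3;  ∫_0^1 -7*x^4 dx = -7/5;
    ∫_0^1 -4*x^3 dx = -1;  ∫_0^1 4*x^2 dx = 4/3.
  Sum: 4/7 + 2/3 − 7/5 − 1 + 4/3 = 6/35.
  ∫_0^1 u'(x)^2 dx = ∫_0^1 (36*x^4 + 24*x^3 - 20*x^2 - 8*x + 4) dx. Term by term:
    ∫_0^1 36*x^4 dx = 36/5;  ∫_0^1 24*x^3 dx = 6;  ∫_0^1 -20*x^2 dx = -20/3;
    ∫_0^1 -8*x dx = -4;  ∫_0^1 4 dx = 4.
  Sum: 36/5 + 6 − 20/3 − 4 + 4 = 98/15.
Adding: ||u||_{H^1}^2 = 6/35 + 98/15 = 704/105.


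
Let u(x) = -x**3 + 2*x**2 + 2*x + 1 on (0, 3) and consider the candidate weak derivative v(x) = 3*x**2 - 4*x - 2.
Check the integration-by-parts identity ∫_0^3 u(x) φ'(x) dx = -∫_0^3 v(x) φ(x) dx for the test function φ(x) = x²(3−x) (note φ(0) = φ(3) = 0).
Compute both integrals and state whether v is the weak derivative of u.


LHS = 54/5, RHS = -54/5. No, v is not the weak derivative of u.

u(x) = -x**3 + 2*x**2 + 2*x + 1, classical derivative u'(x) = -3*x**2 + 4*x + 2.
φ(x) = x²(3−x), so φ'(x) = 3*x*(2 - x).
Note φ(0) = φ(3) = 0, so the boundary term u·φ vanishes.
LHS = ∫_0^3 u(x) φ'(x) dx = ∫_0^3 (3*x^5 - 12*x^4 + 6*x^3 + 9*x^2 + 6*x) dx. Term by term:
  ∫_0^3 3*x^5 dx = 729/2;  ∫_0^3 -12*x^4 dx = -2916/5;  ∫_0^3 6*x^3 dx = 243/2;
  ∫_0^3 9*x^2 dx = 81;  ∫_0^3 6*x dx = 27.
Sum: 729/2 − 2916/5 + 243/2 + 81 + 27 = 54/5.
So LHS = 54/5.
∫_0^3 v(x) φ(x) dx = ∫_0^3 (-3*x^5 + 13*x^4 - 10*x^3 - 6*x^2) dx. Term by term:
  ∫_0^3 -3*x^5 dx = -729/2;  ∫_0^3 13*x^4 dx = 3159/5;  ∫_0^3 -10*x^3 dx = -405/2;
  ∫_0^3 -6*x^2 dx = -54.
Sum: -729/2 + 3159/5 − 405/2 − 54 = 54/5.
So RHS = -∫_0^3 v(x) φ(x) dx = -54/5.
LHS − RHS = 108/5 ≠ 0, so the identity fails.
(For a valid weak derivative the identity must hold for EVERY test function, in particular this one. The failure shows v is NOT the weak derivative of u.)
Correct weak derivative would be u'(x) = -3*x**2 + 4*x + 2.


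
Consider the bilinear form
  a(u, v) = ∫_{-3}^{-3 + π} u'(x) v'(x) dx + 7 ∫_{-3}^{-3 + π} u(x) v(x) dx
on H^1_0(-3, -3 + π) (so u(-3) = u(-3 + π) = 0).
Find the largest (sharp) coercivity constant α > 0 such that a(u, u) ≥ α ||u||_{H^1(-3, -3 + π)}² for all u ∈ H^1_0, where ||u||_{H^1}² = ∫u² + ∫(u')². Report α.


α = 1

Coercivity of a(·,·) on H^1_0(-3, -3 + π) means a(u, u) ≥ α ||u||_{H^1}² for every u ∈ H^1_0.
The interval has length L = π, and Poincaré/coercivity depend only on L. Here a(u, u) = ∫(u')² + (7)·∫u².
Here c = 7 ≥ 1, so a(u,u) = ∫(u')² + c∫u² ≥ ∫(u')² + ∫u² = ||u||_{H^1}², i.e. α = 1 works. No larger α is possible: a(u,u) ≥ α||u||_{H^1}² means (1−α)∫(u')² ≥ (α−c)∫u², and for the modes u_n = sin(nπ(x−x₀)/L) (x₀ the left endpoint) one has ∫u_n²/∫(u_n')² = (L/(nπ))² → 0, so a(u_n,u_n)/||u_n||_{H^1}² → 1. Hence the optimal constant is α = 1.
Therefore α = 1.


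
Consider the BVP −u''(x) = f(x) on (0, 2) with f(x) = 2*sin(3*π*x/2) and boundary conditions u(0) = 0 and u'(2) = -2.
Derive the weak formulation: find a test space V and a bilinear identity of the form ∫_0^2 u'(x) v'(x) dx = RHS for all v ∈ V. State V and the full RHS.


V = {v ∈ H^1(0, 2) : v(0) = 0} (test functions vanish at x = 0 where u is specified); weak form: ∫_0^2 u'v' dx = ∫_0^2 (2*sin(3*π*x/2)) v dx − 2·v(2) for all v ∈ V.

Multiply both sides by a test function v and integrate from 0 to 2:
  ∫_0^2 −u''(x) v(x) dx = ∫_0^2 f(x) v(x) dx.
Integrate the LHS by parts once:
  ∫_0^2 −u'' v dx = −[u'(x) v(x)]_0^2 + ∫_0^2 u'(x) v'(x) dx.
Thus ∫_0^2 u'(x) v'(x) dx = ∫_0^2 f(x) v(x) dx + [u'(x) v(x)]_0^2.
Choose V so that boundary terms are either known or forced to vanish.
Mixed BC: u(0) = 0 (Dirichlet) and u'(2) = -2 (Neumann). Define V = {v ∈ H^1(0, 2) : v(0) = 0}. Then [u' v]_0^2 = u'(2)·v(2) − u'(0)·0 = − 2·v(2).
Weak formulation: find u (satisfying any essential BC) such that ∫_0^2 u'(x) v'(x) dx = ∫_0^2 f v dx − 2·v(2) for all v ∈ V (Dirichlet at 0 absorbed into V; Neumann datum at x = 2 contributes the boundary term).
Substituting f(x) = 2*sin(3*π*x/2), the right-hand side is ∫_0^2 (2*sin(3*π*x/2)) v dx − 2·v(2).


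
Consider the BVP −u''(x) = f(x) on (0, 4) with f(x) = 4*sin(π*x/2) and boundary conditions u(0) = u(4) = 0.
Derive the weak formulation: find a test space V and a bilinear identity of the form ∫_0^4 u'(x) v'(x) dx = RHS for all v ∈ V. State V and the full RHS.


V = H^1_0(0, 4) (so v(0) = v(4) = 0); weak form: ∫_0^4 u'v' dx = ∫_0^4 (4*sin(π*x/2)) v dx for all v ∈ V.

Multiply both sides by a test function v and integrate from 0 to 4:
  ∫_0^4 −u''(x) v(x) dx = ∫_0^4 f(x) v(x) dx.
Integrate the LHS by parts once:
  ∫_0^4 −u'' v dx = −[u'(x) v(x)]_0^4 + ∫_0^4 u'(x) v'(x) dx.
Thus ∫_0^4 u'(x) v'(x) dx = ∫_0^4 f(x) v(x) dx + [u'(x) v(x)]_0^4.
Choose V so that boundary terms are either known or forced to vanish.
u is Dirichlet: u(0) = u(4) = 0. Let V = H^1_0(0, 4); then v(0) = v(4) = 0, and [u' v]_0^4 = 0.
Weak formulation: find u (satisfying any essential BC) such that ∫_0^4 u'(x) v'(x) dx = ∫_0^4 f v dx for all v ∈ V.
Substituting f(x) = 4*sin(π*x/2), the right-hand side is ∫_0^4 (4*sin(π*x/2)) v dx.


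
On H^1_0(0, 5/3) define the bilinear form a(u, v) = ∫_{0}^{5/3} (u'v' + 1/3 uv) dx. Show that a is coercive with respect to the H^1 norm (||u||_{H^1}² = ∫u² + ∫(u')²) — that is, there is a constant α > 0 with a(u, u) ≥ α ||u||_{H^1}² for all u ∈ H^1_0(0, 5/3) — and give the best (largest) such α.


α = (25 + 27*π^2)/(3*(25 + 9*π^2))

Coercivity of a(·,·) on H^1_0(0, 5/3) means a(u, u) ≥ α ||u||_{H^1}² for every u ∈ H^1_0.
The interval has length L = 5/3, and Poincaré/coercivity depend only on L. Here a(u, u) = ∫(u')² + (1/3)·∫u².
Here 0 < c = 1/3 < 1. The condition a(u,u) ≥ α||u||_{H^1}² reads (1−α)∫(u')² ≥ (α−c)∫u². Any admissible α is ≤ 1 (rapidly oscillating u have ∫u²/∫(u')² → 0), and α = 1 would force 0 ≥ (1−c)∫u², impossible since c < 1; so 1−α > 0. By the sharp Poincaré inequality on H^1_0 of an interval of length L, ∫(u')² ≥ (π/L)²∫u² with equality for the first sine mode sin(π(x−x₀)/L) (x₀ the left endpoint), so the inequality holds for all u iff (1−α)(π/L)² ≥ α − c, i.e. α ≤ ((π/L)² + c)/((π/L)² + 1) = (1 + c(L/π)²)/(1 + (L/π)²). With (π/L)² = 9*π^2/25 and c = 1/3, the largest admissible constant is α = ((π/L)² + c)/((π/L)² + 1).
Simplifying, α = (25 + 27*π^2)/(3*(25 + 9*π^2)).


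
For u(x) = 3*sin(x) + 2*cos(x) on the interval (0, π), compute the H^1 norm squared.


||u||_{H^1(0,π)}^2 = 13*π

u'(x) = -2*sin(x) + 3*cos(x).
Expand u² and (u')² and integrate term by term on (0, π), using: for integers n ≥ 1, ∫_0^π sin²(nx) dx = ∫_0^π cos²(nx) dx = π/2; for n ≠ n', ∫_0^π sin(nx)sin(n'x) dx = ∫_0^π cos(nx)cos(n'x) dx = 0; and by product-to-sum, ∫_0^π sin(nx)cos(n'x) dx = ½∫_0^π [sin((n+n')x) + sin((n−n')x)] dx, which is 0 when n+n' is even and 2n/(n²−n'²) when n+n' is odd (it need not vanish on (0, π)).
  u² squared terms: (2)²·∫cos(x)² dx = 4·π/2 = 2*π;  (3)²·∫sin(x)² dx = 9·π/2 = 9*π/2.
  u² cross terms: 2·(2)·(3)·∫cos(x)·sin(x) dx = 12·(0) = 0.
  So ∫_0^π u² dx = 2*π + 9*π/2 + 0 = 13*π/2.
  (u')² squared terms: (-2)²·∫sin(x)² dx = 4·π/2 = 2*π;  (3)²·∫cos(x)² dx = 9·π/2 = 9*π/2.
  (u')² cross terms: 2·(-2)·(3)·∫sin(x)·cos(x) dx = -12·(0) = 0.
  So ∫_0^π (u')² dx = 2*π + 9*π/2 + 0 = 13*π/2.
||u||_{H^1}^2 = (13*π/2) + (13*π/2) = 13*π.


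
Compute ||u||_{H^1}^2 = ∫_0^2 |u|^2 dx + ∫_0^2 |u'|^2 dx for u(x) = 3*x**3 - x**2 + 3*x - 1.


||u||_{H^1}^2 = 5016/7

The H^1 norm (squared) on an interval (0, L) is
  ||u||_{H^1}^2 = ∫_0^L u(x)^2 dx + ∫_0^L u'(x)^2 dx.
Compute u'(x) = 9*x**2 - 2*x + 3.
Then u(x)^2 = 9*x**6 - 6*x**5 + 19*x**4 - 12*x**3 + 11*x**2 - 6*x + 1 and u'(x)^2 = 81*x**4 - 36*x**3 + 58*x**2 - 12*x + 9.
Integrate each monomial from 0 to 2 using ∫_0^2 c·x^n dx = c·2^(n+1)/(n+1):
  ∫_0^2 u(x)^2 dx = ∫_0^2 (9*x^6 - 6*x^5 + 19*x^4 - 12*x^3 + 11*x^2 - 6*x + 1) dx. Term by term:
    ∫_0^2 9*x^6 dx = 1152/7;  ∫_0^2 -6*x^5 dx = -64;  ∫_0^2 19*x^4 dx = 608/5;
    ∫_0^2 -12*x^3 dx = -48;  ∫_0^2 11*x^2 dx = 88/3;  ∫_0^2 -6*x dx = -12;
    ∫_0^2 1 dx = 2.
  Sum: 1152/7 − 64 + 608/5 − 48 + 88/3 − 12 + 2 = 20318/105.
  ∫_0^2 u'(x)^2 dx = ∫_0^2 (81*x^4 - 36*x^3 + 58*x^2 - 12*x + 9) dx. Term by term:
    ∫_0^2 81*x^4 dx = 2592/5;  ∫_0^2 -36*x^3 dx = -144;  ∫_0^2 58*x^2 dx = 464/3;
    ∫_0^2 -12*x dx = -24;  ∫_0^2 9 dx = 18.
  Sum: 2592/5 − 144 + 464/3 − 24 + 18 = 7846/15.
Adding: ||u||_{H^1}^2 = 20318/105 + 7846/15 = 5016/7.


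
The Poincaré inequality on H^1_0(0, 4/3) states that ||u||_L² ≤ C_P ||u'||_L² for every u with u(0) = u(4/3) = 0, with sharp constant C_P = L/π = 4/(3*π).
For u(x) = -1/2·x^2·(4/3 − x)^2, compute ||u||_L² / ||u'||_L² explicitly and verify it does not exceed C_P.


||u||_L² / ||u'||_L² = 2*sqrt(3)/9 < C_P = 4/(3*π).

u(x) = -1/2·x^2·(4/3 − x)^2, so u'(x) = 2*x*(-9*x^2 + 18*x - 8)/9.
u(x) = -1/2·x^2·(4/3 − x)^2 vanishes at x = 0 and x = 4/3, so u ∈ H^1_0(0, 4/3). Differentiate via the product rule and integrate the resulting polynomials term by term.
  ∫_0^4/3 u² dx = ∫_0^4/3 (x^8/4 - 4*x^7/3 + 8*x^6/3 - 64*x^5/27 + 64*x^4/81) dx. Term by term:
    ∫_0^4/3 x^8/4 dx = 65536/177147;  ∫_0^4/3 -4*x^7/3 dx = -32768/19683;  ∫_0^4/3 8*x^6/3 dx = 131072/45927;
    ∫_0^4/3 -64*x^5/27 dx = -131072/59049;  ∫_0^4/3 64*x^4/81 dx = 65536/98415.
  Sum: 65536/177147 − 32768/19683 + 131072/45927 − 131072/59049 + 65536/98415 = 32768/6200145.
  ∫_0^4/3 (u')² dx = ∫_0^4/3 (4*x^6 - 16*x^5 + 208*x^4/9 - 128*x^3/9 + 256*x^2/81) dx. Term by term:
    ∫_0^4/3 4*x^6 dx = 65536/15309;  ∫_0^4/3 -16*x^5 dx = -32768/2187;  ∫_0^4/3 208*x^4/9 dx = 212992/10935;
    ∫_0^4/3 -128*x^3/9 dx = -8192/729;  ∫_0^4/3 256*x^2/81 dx = 16384/6561.
  Sum: 65536/15309 − 32768/2187 + 212992/10935 − 8192/729 + 16384/6561 = 8192/229635.
∫_0^4/3 u² dx = 32768/6200145, so ||u||_L² = 128*sqrt(210)/25515.
∫_0^4/3 (u')² dx = 8192/229635, so ||u'||_L² = 64*sqrt(70)/2835.
Ratio ||u||_L² / ||u'||_L² = 2*sqrt(3)/9.
Sharp Poincaré constant on H^1_0(0, 4/3) is C_P = L/π = 4/(3*π), achieved by sin(3*π/4·x).
A polynomial bump cannot attain the sharp Poincaré constant (only the first sine eigenfunction does), so the ratio is strictly less than C_P, consistent with ||u||_L² ≤ C_P ||u'||_L².


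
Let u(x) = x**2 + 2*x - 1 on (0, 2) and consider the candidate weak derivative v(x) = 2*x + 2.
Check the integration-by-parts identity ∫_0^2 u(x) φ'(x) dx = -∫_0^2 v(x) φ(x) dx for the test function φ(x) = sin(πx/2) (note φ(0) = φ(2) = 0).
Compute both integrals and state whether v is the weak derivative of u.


LHS = -16/π, RHS = -16/π. Yes, v = u' weakly.

u(x) = x**2 + 2*x - 1, classical derivative u'(x) = 2*x + 2.
φ(x) = sin(πx/2), so φ'(x) = π*cos(π*x/2)/2.
Note φ(0) = φ(2) = 0, so the boundary term u·φ vanishes.
LHS = ∫_0^2 u(x) φ'(x) dx = ∫_0^2 (π*x^2*cos(π*x/2)/2 + π*x*cos(π*x/2) - π*cos(π*x/2)/2) dx. Term by term:
  ∫_0^2 -π*cos(π*x/2)/2 dx = 0;  ∫_0^2 π*x*cos(π*x/2) dx = -8/π;  ∫_0^2 π*x^2*cos(π*x/2)/2 dx = -8/π.
Sum: 0 − 8/π − 8/π = -16/π.
So LHS = -16/π.
∫_0^2 v(x) φ(x) dx = ∫_0^2 (2*x*sin(π*x/2) + 2*sin(π*x/2)) dx. Term by term:
  ∫_0^2 2*sin(π*x/2) dx = 8/π;  ∫_0^2 2*x*sin(π*x/2) dx = 8/π.
Sum: 8/π + 8/π = 16/π.
So RHS = -∫_0^2 v(x) φ(x) dx = -16/π.
LHS = RHS, so the identity holds for this test φ.
Moreover u is smooth here and v(x) = u'(x) = 2*x + 2 pointwise, so the identity holds for every test function. Hence v is the weak derivative of u.
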